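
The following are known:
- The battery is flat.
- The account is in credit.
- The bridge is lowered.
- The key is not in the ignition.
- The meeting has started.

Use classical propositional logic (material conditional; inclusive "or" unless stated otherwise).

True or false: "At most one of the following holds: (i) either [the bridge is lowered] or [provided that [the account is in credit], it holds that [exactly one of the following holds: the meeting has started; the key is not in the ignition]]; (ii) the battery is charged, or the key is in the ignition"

True

Let R = "the bridge is raised" (F), Q = "the account is overdrawn" (F), U = "the meeting has started" (T), S = "the key is in the ignition" (F), P = "the battery is charged" (F).
Parsed as (~R | (~Q -> (U xor ~S))) nand (P | S)

~R = ~F = T
~Q = ~F = T
~S = ~F = T
U xor ~S = T xor T = F
~Q -> (U xor ~S) = T -> F = F
~R | (~Q -> (U xor ~S)) = T | F = T
P | S = F | F = F
(~R | (~Q -> (U xor ~S))) nand (P | S) = T nand F = T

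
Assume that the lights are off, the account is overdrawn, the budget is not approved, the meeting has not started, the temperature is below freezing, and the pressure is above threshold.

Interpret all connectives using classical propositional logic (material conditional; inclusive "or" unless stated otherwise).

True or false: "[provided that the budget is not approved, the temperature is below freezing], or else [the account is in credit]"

True

Let Q = "the budget is approved" (F), U = "the temperature is below freezing" (T), V = "the account is overdrawn" (T).
Parsed as (¬Q → U) ∨ ¬V

¬Q = ¬F = T
¬Q → U = T → T = T
¬V = ¬T = F
(¬Q → U) ∨ ¬V = T ∨ F = T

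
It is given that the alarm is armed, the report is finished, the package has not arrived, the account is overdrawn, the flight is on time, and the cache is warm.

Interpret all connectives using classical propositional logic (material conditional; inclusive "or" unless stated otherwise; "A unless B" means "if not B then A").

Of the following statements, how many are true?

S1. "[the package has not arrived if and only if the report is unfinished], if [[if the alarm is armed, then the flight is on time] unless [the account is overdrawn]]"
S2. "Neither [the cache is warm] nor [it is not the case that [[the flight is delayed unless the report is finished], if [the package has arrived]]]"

Let P = "the alarm is armed" (T), U = "the flight is delayed" (F), S = "the account is overdrawn" (T), R = "the package has arrived" (F), Q = "the report is finished" (T), V = "the cache is warm" (T).

S1: This is ((P -> ~U) | S) -> (~R <-> ~Q).

~U = ~F = T
P -> ~U = T -> T = T
(P -> ~U) | S = T | T = T
~R = ~F = T
~Q = ~T = F
~R <-> ~Q = T <-> F = F
((P -> ~U) | S) -> (~R <-> ~Q) = T -> F = F
So S1 is false.

S2: Parsed as V nor ~(R -> (U | Q))

U | Q = F | T = T
R -> (U | Q) = F -> T = T
~(R -> (U | Q)) = ~T = F
V nor ~(R -> (U | Q)) = T nor F = F
Thus S2 is false.

True statements: 0 (none).

0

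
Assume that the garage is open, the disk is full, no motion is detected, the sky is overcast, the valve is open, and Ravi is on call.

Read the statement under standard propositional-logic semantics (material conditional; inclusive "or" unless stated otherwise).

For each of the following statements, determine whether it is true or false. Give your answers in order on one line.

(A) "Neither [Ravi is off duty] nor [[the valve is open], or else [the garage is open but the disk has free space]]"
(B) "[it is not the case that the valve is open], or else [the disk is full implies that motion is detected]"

Let V = "Ravi is on call" (T), U = "the valve is open" (T), P = "the garage is closed" (F), Q = "the disk is full" (T), R = "motion is detected" (F).

(A): In symbols: ~V nor (U | (~P & ~Q))

~V = ~T = F
~P = ~F = T
~Q = ~T = F
~P & ~Q = T & F = F
U | (~P & ~Q) = T | F = T
~V nor (U | (~P & ~Q)) = F nor T = F
Thus (A) is false.

(B): In symbols: ~U | (Q -> R)

~U = ~T = F
Q -> R = T -> F = F
~U | (Q -> R) = F | F = F
Hence (B) is false.

(A) false / (B) false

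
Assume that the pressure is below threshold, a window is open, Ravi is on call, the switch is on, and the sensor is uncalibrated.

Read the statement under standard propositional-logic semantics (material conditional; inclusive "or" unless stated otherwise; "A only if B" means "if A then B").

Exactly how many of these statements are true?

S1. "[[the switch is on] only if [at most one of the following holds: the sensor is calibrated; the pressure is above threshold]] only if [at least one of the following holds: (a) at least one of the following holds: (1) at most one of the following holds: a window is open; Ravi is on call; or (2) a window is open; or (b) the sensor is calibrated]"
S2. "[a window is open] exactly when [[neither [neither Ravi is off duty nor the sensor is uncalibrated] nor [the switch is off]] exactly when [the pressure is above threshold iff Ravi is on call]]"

Let H = "the switch is on" (T), Q = "the sensor is calibrated" (F), R = "the pressure is above threshold" (F), P = "a window is open" (T), W = "Ravi is on call" (T).

S1: In symbols: (H → (Q ↑ R)) → (((P ↑ W) ∨ P) ∨ Q)

Q ↑ R = F ↑ F = T
H → (Q ↑ R) = T → T = T
P ↑ W = T ↑ T = F
(P ↑ W) ∨ P = F ∨ T = T
((P ↑ W) ∨ P) ∨ Q = T ∨ F = T
(H → (Q ↑ R)) → (((P ↑ W) ∨ P) ∨ Q) = T → T = T
So S1 is true.

S2: Formalization: P ↔ (((¬W ↓ ¬Q) ↓ ¬H) ↔ (R ↔ W))

¬W = ¬T = F
¬Q = ¬F = T
¬W ↓ ¬Q = F ↓ T = F
¬H = ¬T = F
(¬W ↓ ¬Q) ↓ ¬H = F ↓ F = T
R ↔ W = F ↔ T = F
((¬W ↓ ¬Q) ↓ ¬H) ↔ (R ↔ W) = T ↔ F = F
P ↔ (((¬W ↓ ¬Q) ↓ ¬H) ↔ (R ↔ W)) = T ↔ F = F
So S2 is false.

1 of the 2 statements is true (S1).

1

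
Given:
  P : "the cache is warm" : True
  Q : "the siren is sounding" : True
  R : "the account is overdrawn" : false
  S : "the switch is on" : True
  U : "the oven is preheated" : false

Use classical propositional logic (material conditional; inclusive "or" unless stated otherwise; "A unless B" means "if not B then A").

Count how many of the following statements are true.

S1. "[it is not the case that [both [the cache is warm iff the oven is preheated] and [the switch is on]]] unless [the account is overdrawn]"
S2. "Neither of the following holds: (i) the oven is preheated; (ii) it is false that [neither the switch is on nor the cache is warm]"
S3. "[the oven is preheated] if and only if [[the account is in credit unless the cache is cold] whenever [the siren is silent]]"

1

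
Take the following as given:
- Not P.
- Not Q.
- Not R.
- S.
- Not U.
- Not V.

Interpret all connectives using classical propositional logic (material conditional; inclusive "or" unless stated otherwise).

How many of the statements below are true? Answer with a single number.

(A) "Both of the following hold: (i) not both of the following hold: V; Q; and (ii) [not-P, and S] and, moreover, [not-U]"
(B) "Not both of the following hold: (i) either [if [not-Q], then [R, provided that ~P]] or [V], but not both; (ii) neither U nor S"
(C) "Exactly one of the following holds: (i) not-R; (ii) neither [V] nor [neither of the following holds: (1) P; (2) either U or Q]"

(A): Parsed as (V nand Q) and ((not P and S) and not U)

V nand Q = False nand False = True
not P = not False = True
not P and S = True and True = True
not U = not False = True
(not P and S) and not U = True and True = True
(V nand Q) and ((not P and S) and not U) = True and True = True
Thus (A) is true.

(B): In symbols: ((not Q -> (not P -> R)) xor V) nand (U nor S)

not Q = not False = True
not P = not False = True
not P -> R = True -> False = False
not Q -> (not P -> R) = True -> False = False
(not Q -> (not P -> R)) xor V = False xor False = False
U nor S = False nor True = False
((not Q -> (not P -> R)) xor V) nand (U nor S) = False nand False = True
Thus (B) is true.

(C): Formalization: not R xor (V nor (P nor (U or Q)))

not R = not False = True
U or Q = False or False = False
P nor (U or Q) = False nor False = True
V nor (P nor (U or Q)) = False nor True = False
not R xor (V nor (P nor (U or Q))) = True xor False = True
Thus (C) is true.

Count: 3.

3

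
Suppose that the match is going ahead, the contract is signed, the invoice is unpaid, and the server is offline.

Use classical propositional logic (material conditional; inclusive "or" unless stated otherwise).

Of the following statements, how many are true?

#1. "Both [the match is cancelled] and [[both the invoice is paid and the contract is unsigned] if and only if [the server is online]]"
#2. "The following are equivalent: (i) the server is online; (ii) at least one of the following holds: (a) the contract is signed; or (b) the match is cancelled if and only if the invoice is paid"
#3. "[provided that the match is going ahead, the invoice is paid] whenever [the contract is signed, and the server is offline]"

Let P = "the match is cancelled" (F), R = "the invoice is paid" (F), Q = "the contract is signed" (T), S = "the server is online" (F).

#1: Parsed as P & ((R & ~Q) <-> S)

~Q = ~T = F
R & ~Q = F & F = F
(R & ~Q) <-> S = F <-> F = T
P & ((R & ~Q) <-> S) = F & T = F
Hence #1 is false.

#2: In symbols: S <-> (Q | (P <-> R))

P <-> R = F <-> F = T
Q | (P <-> R) = T | T = T
S <-> (Q | (P <-> R)) = F <-> T = F
Thus #2 is false.

#3: Parsed as (Q & ~S) -> (~P -> R)

~S = ~F = T
Q & ~S = T & T = T
~P = ~F = T
~P -> R = T -> F = F
(Q & ~S) -> (~P -> R) = T -> F = F
Thus #3 is false.

0 of the 3 statements are true (none).

0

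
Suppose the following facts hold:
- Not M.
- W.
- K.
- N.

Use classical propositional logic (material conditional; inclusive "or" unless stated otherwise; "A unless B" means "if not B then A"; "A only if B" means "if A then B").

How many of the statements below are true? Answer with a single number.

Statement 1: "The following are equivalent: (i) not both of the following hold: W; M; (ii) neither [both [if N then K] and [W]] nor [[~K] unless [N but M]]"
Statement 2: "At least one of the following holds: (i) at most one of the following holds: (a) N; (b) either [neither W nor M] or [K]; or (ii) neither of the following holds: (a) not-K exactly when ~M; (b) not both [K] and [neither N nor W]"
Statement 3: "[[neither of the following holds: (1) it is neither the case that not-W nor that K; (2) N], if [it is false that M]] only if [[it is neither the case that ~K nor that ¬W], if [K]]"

Statement 1: In symbols: (W nand M) iff (((N -> K) and W) nor (not K or (N and M)))

W nand M = True nand False = True
N -> K = True -> True = True
(N -> K) and W = True and True = True
not K = not True = False
N and M = True and False = False
not K or (N and M) = False or False = False
((N -> K) and W) nor (not K or (N and M)) = True nor False = False
(W nand M) iff (((N -> K) and W) nor (not K or (N and M))) = True iff False = False
Thus Statement 1 is false.

Statement 2: In symbols: (N nand ((W nor M) or K)) or ((not K iff not M) nor (K nand (N nor W)))

W nor M = True nor False = False
(W nor M) or K = False or True = True
N nand ((W nor M) or K) = True nand True = False
not K = not True = False
not M = not False = True
not K iff not M = False iff True = False
N nor W = True nor True = False
K nand (N nor W) = True nand False = True
(not K iff not M) nor (K nand (N nor W)) = False nor True = False
(N nand ((W nor M) or K)) or ((not K iff not M) nor (K nand (N nor W))) = False or False = False
Hence Statement 2 is false.

Statement 3: In symbols: (not M -> ((not W nor K) nor N)) -> (K -> (not K nor not W))

not M = not False = True
not W = not True = False
not W nor K = False nor True = False
(not W nor K) nor N = False nor True = False
not M -> ((not W nor K) nor N) = True -> False = False
not K = not True = False
not W = not True = False
not K nor not W = False nor False = True
K -> (not K nor not W) = True -> True = True
(not M -> ((not W nor K) nor N)) -> (K -> (not K nor not W)) = False -> True = True
Thus Statement 3 is true.

Count: 1.

1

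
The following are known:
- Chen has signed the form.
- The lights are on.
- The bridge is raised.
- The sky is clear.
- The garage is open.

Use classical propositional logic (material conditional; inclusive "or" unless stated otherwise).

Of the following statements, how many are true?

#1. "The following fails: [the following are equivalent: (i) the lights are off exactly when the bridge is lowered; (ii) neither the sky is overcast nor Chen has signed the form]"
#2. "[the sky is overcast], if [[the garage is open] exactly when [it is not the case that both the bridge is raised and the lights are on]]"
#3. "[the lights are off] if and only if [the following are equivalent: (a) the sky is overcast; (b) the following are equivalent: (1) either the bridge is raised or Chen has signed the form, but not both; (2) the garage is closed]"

3

Let Q = "the lights are on" (T), R = "the bridge is raised" (T), S = "the sky is overcast" (F), P = "Chen has signed the form" (T), U = "the garage is closed" (F).

#1: This is ~((~Q <-> ~R) <-> (S nor P)).

~Q = ~T = F
~R = ~T = F
~Q <-> ~R = F <-> F = T
S nor P = F nor T = F
(~Q <-> ~R) <-> (S nor P) = T <-> F = F
~((~Q <-> ~R) <-> (S nor P)) = ~F = T
Thus #1 is true.

#2: Parsed as (~U <-> (R nand Q)) -> S

~U = ~F = T
R nand Q = T nand T = F
~U <-> (R nand Q) = T <-> F = F
(~U <-> (R nand Q)) -> S = F -> F = T
So #2 is true.

#3: In symbols: ~Q <-> (S <-> ((R xor P) <-> U))

~Q = ~T = F
R xor P = T xor T = F
(R xor P) <-> U = F <-> F = T
S <-> ((R xor P) <-> U) = F <-> T = F
~Q <-> (S <-> ((R xor P) <-> U)) = F <-> F = T
Thus #3 is true.

Count: 3.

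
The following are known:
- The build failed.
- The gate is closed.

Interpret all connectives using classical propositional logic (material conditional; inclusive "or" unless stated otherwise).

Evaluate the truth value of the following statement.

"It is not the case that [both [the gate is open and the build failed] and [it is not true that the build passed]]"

The statement is true.

Let L = "the gate is open" (F), U = "the build passed" (F).
This is ¬((L ∧ ¬U) ∧ ¬U).

¬U = ¬F = T
L ∧ ¬U = F ∧ T = F
¬U = ¬F = T
(L ∧ ¬U) ∧ ¬U = F ∧ T = F
¬((L ∧ ¬U) ∧ ¬U) = ¬F = T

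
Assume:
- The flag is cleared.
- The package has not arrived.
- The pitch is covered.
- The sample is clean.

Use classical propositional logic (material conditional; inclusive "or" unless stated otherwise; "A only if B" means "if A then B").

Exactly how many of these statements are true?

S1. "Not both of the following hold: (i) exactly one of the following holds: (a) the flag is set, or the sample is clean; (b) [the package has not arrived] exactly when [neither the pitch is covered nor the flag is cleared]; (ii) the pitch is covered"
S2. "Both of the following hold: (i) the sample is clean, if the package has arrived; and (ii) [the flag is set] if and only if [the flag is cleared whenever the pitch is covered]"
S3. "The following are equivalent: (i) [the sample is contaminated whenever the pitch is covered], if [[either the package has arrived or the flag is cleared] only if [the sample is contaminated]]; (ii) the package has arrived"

0

Let P = "the flag is set" (False), S = "the sample is contaminated" (False), Q = "the package has arrived" (False), R = "the pitch is covered" (True).

S1: This is ((P or not S) xor (not Q iff (R nor not P))) nand R.

not S = not False = True
P or not S = False or True = True
not Q = not False = True
not P = not False = True
R nor not P = True nor True = False
not Q iff (R nor not P) = True iff False = False
(P or not S) xor (not Q iff (R nor not P)) = True xor False = True
((P or not S) xor (not Q iff (R nor not P))) nand R = True nand True = False
Hence S1 is false.

S2: In symbols: (Q -> not S) and (P iff (R -> not P))

not S = not False = True
Q -> not S = False -> True = True
not P = not False = True
R -> not P = True -> True = True
P iff (R -> not P) = False iff True = False
(Q -> not S) and (P iff (R -> not P)) = True and False = False
Thus S2 is false.

S3: In symbols: (((Q or not P) -> S) -> (R -> S)) iff Q

not P = not False = True
Q or not P = False or True = True
(Q or not P) -> S = True -> False = False
R -> S = True -> False = False
((Q or not P) -> S) -> (R -> S) = False -> False = True
(((Q or not P) -> S) -> (R -> S)) iff Q = True iff False = False
Hence S3 is false.

True statements: 0 (none).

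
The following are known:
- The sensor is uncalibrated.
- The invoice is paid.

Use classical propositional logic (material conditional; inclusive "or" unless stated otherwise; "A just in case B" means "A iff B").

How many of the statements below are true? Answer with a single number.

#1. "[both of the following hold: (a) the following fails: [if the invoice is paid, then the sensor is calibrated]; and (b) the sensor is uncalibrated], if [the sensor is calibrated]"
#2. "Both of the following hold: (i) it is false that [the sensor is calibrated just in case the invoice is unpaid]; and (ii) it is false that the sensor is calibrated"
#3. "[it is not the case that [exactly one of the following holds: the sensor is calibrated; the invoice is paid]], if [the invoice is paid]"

Let U = "the sensor is calibrated" (F), V = "the invoice is paid" (T).

#1: This is U → (¬(V → U) ∧ ¬U).

V → U = T → F = F
¬(V → U) = ¬F = T
¬U = ¬F = T
¬(V → U) ∧ ¬U = T ∧ T = T
U → (¬(V → U) ∧ ¬U) = F → T = T
Thus #1 is true.

#2: Parsed as ¬(U ↔ ¬V) ∧ ¬U

¬V = ¬T = F
U ↔ ¬V = F ↔ F = T
¬(U ↔ ¬V) = ¬T = F
¬U = ¬F = T
¬(U ↔ ¬V) ∧ ¬U = F ∧ T = F
Hence #2 is false.

#3: This is V → ¬(U ⊕ V).

U ⊕ V = F ⊕ T = T
¬(U ⊕ V) = ¬T = F
V → ¬(U ⊕ V) = T → F = F
Thus #3 is false.

Count: 1.

1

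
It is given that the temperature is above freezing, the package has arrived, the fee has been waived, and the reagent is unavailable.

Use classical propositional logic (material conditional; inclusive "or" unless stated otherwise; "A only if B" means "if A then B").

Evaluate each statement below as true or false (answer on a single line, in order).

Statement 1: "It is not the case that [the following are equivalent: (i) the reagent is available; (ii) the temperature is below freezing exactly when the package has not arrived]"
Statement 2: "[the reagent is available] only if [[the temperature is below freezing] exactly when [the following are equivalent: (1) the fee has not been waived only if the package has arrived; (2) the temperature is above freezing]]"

Statement 1 true; Statement 2 true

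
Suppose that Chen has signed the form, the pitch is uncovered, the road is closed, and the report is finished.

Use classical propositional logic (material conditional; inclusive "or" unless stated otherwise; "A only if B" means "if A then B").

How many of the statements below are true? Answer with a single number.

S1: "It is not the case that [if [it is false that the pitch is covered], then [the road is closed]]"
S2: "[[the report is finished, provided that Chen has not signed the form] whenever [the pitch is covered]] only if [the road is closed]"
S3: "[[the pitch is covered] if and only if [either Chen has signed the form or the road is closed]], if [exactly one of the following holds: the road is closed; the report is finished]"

2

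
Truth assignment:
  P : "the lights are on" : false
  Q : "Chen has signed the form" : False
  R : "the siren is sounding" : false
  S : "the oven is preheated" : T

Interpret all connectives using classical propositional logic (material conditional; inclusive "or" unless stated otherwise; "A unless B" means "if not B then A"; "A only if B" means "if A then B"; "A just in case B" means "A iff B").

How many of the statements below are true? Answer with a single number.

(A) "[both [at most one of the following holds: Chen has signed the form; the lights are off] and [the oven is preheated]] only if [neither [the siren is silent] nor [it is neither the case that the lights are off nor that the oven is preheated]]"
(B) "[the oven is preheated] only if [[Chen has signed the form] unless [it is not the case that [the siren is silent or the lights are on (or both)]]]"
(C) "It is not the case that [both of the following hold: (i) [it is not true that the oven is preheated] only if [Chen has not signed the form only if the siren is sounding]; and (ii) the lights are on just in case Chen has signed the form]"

(A): This is ((Q ↑ ¬P) ∧ S) → (¬R ↓ (¬P ↓ S)).

¬P = ¬F = T
Q ↑ ¬P = F ↑ T = T
(Q ↑ ¬P) ∧ S = T ∧ T = T
¬R = ¬F = T
¬P = ¬F = T
¬P ↓ S = T ↓ T = F
¬R ↓ (¬P ↓ S) = T ↓ F = F
((Q ↑ ¬P) ∧ S) → (¬R ↓ (¬P ↓ S)) = T → F = F
So (A) is false.

(B): Parsed as S → (Q ∨ ¬(¬R ∨ P))

¬R = ¬F = T
¬R ∨ P = T ∨ F = T
¬(¬R ∨ P) = ¬T = F
Q ∨ ¬(¬R ∨ P) = F ∨ F = F
S → (Q ∨ ¬(¬R ∨ P)) = T → F = F
Thus (B) is false.

(C): Formalization: ¬((¬S → (¬Q → R)) ∧ (P ↔ Q))

¬S = ¬T = F
¬Q = ¬F = T
¬Q → R = T → F = F
¬S → (¬Q → R) = F → F = T
P ↔ Q = F ↔ F = T
(¬S → (¬Q → R)) ∧ (P ↔ Q) = T ∧ T = T
¬((¬S → (¬Q → R)) ∧ (P ↔ Q)) = ¬T = F
So (C) is false.

0 of the 3 statements are true (none).

0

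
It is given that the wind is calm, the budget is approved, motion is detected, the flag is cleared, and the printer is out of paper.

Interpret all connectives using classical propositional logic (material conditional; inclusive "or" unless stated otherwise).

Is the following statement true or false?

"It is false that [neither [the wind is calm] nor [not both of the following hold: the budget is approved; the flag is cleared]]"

Let P = "the wind is strong" (F), Q = "the budget is approved" (T), S = "the flag is set" (F).
Formalization: ~(~P nor (Q nand ~S))

~P = ~F = T
~S = ~F = T
Q nand ~S = T nand T = F
~P nor (Q nand ~S) = T nor F = F
~(~P nor (Q nand ~S)) = ~F = T

True.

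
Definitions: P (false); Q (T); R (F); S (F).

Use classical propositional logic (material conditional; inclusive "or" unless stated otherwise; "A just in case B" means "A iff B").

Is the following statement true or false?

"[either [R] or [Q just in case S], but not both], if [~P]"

Parsed as not P -> (R xor (Q iff S))

not P = not False = True
Q iff S = True iff False = False
R xor (Q iff S) = False xor False = False
not P -> (R xor (Q iff S)) = True -> False = False

False.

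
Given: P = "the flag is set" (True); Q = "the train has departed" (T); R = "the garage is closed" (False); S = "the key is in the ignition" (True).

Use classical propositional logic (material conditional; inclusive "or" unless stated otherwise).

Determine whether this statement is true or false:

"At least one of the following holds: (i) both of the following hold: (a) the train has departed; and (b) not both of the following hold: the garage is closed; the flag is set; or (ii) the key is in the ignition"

The statement is true.

Formalization: (Q and (R nand P)) or S

R nand P = False nand True = True
Q and (R nand P) = True and True = True
(Q and (R nand P)) or S = True or True = True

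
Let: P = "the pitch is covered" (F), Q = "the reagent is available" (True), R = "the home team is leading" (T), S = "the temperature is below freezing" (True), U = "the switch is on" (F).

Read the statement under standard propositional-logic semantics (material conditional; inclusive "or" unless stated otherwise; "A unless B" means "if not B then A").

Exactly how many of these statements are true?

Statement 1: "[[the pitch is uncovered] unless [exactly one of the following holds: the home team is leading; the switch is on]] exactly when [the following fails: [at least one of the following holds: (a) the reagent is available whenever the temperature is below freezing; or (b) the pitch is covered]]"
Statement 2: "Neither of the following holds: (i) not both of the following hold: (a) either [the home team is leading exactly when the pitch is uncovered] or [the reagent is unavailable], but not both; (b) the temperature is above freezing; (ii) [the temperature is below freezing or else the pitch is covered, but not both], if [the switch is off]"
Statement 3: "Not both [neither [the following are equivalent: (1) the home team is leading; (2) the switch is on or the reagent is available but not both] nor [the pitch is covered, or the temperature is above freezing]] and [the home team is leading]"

1

Statement 1: Parsed as (not P or (R xor U)) iff not ((S -> Q) or P)

not P = not False = True
R xor U = True xor False = True
not P or (R xor U) = True or True = True
S -> Q = True -> True = True
(S -> Q) or P = True or False = True
not ((S -> Q) or P) = not True = False
(not P or (R xor U)) iff not ((S -> Q) or P) = True iff False = False
Hence Statement 1 is false.

Statement 2: In symbols: (((R iff not P) xor not Q) nand not S) nor (not U -> (S xor P))

not P = not False = True
R iff not P = True iff True = True
not Q = not True = False
(R iff not P) xor not Q = True xor False = True
not S = not True = False
((R iff not P) xor not Q) nand not S = True nand False = True
not U = not False = True
S xor P = True xor False = True
not U -> (S xor P) = True -> True = True
(((R iff not P) xor not Q) nand not S) nor (not U -> (S xor P)) = True nor True = False
Thus Statement 2 is false.

Statement 3: Parsed as ((R iff (U xor Q)) nor (P or not S)) nand R

U xor Q = False xor True = True
R iff (U xor Q) = True iff True = True
not S = not True = False
P or not S = False or False = False
(R iff (U xor Q)) nor (P or not S) = True nor False = False
((R iff (U xor Q)) nor (P or not S)) nand R = False nand True = True
So Statement 3 is true.

True statements: 1 (Statement 3).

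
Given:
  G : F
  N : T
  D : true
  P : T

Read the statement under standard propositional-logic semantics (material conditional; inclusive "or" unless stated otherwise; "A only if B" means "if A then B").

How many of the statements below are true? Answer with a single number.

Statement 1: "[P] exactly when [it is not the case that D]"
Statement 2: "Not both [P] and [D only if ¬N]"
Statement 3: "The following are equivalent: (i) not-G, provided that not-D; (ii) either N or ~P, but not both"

2

Statement 1: Formalization: P ↔ ¬D

¬D = ¬T = F
P ↔ ¬D = T ↔ F = F
Hence Statement 1 is false.

Statement 2: Formalization: P ↑ (D → ¬N)

¬N = ¬T = F
D → ¬N = T → F = F
P ↑ (D → ¬N) = T ↑ F = T
Hence Statement 2 is true.

Statement 3: This is (¬D → ¬G) ↔ (N ⊕ ¬P).

¬D = ¬T = F
¬G = ¬F = T
¬D → ¬G = F → T = T
¬P = ¬T = F
N ⊕ ¬P = T ⊕ F = T
(¬D → ¬G) ↔ (N ⊕ ¬P) = T ↔ T = T
Hence Statement 3 is true.

2 of the 3 statements are true (Statement 2, Statement 3).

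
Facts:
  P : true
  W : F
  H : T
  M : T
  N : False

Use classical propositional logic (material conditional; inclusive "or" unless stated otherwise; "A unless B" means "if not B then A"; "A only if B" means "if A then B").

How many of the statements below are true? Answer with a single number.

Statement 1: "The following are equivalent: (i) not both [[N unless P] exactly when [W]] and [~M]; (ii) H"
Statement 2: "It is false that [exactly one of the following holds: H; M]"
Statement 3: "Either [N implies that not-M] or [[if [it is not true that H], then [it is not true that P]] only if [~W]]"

Statement 1: In symbols: (((N ∨ P) ↔ W) ↑ ¬M) ↔ H

N ∨ P = F ∨ T = T
(N ∨ P) ↔ W = T ↔ F = F
¬M = ¬T = F
((N ∨ P) ↔ W) ↑ ¬M = F ↑ F = T
(((N ∨ P) ↔ W) ↑ ¬M) ↔ H = T ↔ T = T
Hence Statement 1 is true.

Statement 2: This is ¬(H ⊕ M).

H ⊕ M = T ⊕ T = F
¬(H ⊕ M) = ¬F = T
So Statement 2 is true.

Statement 3: In symbols: (N → ¬M) ∨ ((¬H → ¬P) → ¬W)

¬M = ¬T = F
N → ¬M = F → F = T
¬H = ¬T = F
¬P = ¬T = F
¬H → ¬P = F → F = T
¬W = ¬F = T
(¬H → ¬P) → ¬W = T → T = T
(N → ¬M) ∨ ((¬H → ¬P) → ¬W) = T ∨ T = T
Thus Statement 3 is true.

Count: 3.

3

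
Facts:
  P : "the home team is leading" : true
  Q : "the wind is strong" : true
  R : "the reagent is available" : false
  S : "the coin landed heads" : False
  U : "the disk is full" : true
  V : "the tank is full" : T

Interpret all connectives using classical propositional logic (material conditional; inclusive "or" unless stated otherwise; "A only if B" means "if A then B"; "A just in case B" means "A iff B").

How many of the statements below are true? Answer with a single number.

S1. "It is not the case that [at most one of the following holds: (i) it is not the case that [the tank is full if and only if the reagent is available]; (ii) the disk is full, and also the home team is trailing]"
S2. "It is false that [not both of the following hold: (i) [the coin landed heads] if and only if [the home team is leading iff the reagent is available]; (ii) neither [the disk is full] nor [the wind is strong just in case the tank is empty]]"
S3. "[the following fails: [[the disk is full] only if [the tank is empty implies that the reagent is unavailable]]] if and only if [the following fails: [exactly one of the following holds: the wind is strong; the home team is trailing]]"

S1: In symbols: ~(~(V <-> R) nand (U & ~P))

V <-> R = T <-> F = F
~(V <-> R) = ~F = T
~P = ~T = F
U & ~P = T & F = F
~(V <-> R) nand (U & ~P) = T nand F = T
~(~(V <-> R) nand (U & ~P)) = ~T = F
So S1 is false.

S2: Formalization: ~((S <-> (P <-> R)) nand (U nor (Q <-> ~V)))

P <-> R = T <-> F = F
S <-> (P <-> R) = F <-> F = T
~V = ~T = F
Q <-> ~V = T <-> F = F
U nor (Q <-> ~V) = T nor F = F
(S <-> (P <-> R)) nand (U nor (Q <-> ~V)) = T nand F = T
~((S <-> (P <-> R)) nand (U nor (Q <-> ~V))) = ~T = F
So S2 is false.

S3: In symbols: ~(U -> (~V -> ~R)) <-> ~(Q xor ~P)

~V = ~T = F
~R = ~F = T
~V -> ~R = F -> T = T
U -> (~V -> ~R) = T -> T = T
~(U -> (~V -> ~R)) = ~T = F
~P = ~T = F
Q xor ~P = T xor F = T
~(Q xor ~P) = ~T = F
~(U -> (~V -> ~R)) <-> ~(Q xor ~P) = F <-> F = T
So S3 is true.

Count: 1.

1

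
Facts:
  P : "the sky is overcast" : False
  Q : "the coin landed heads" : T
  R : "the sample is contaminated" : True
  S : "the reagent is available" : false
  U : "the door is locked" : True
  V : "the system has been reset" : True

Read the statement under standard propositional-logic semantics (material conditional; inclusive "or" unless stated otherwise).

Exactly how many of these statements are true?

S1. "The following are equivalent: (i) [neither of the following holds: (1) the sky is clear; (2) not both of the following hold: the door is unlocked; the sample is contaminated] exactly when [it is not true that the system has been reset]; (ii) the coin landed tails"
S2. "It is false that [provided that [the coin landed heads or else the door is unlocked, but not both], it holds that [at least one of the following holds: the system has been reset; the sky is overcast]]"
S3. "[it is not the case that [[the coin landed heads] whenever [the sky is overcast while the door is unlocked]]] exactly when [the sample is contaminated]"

S1: Formalization: ((~P nor (~U nand R)) <-> ~V) <-> ~Q

~P = ~F = T
~U = ~T = F
~U nand R = F nand T = T
~P nor (~U nand R) = T nor T = F
~V = ~T = F
(~P nor (~U nand R)) <-> ~V = F <-> F = T
~Q = ~T = F
((~P nor (~U nand R)) <-> ~V) <-> ~Q = T <-> F = F
Hence S1 is false.

S2: In symbols: ~((Q xor ~U) -> (V | P))

~U = ~T = F
Q xor ~U = T xor F = T
V | P = T | F = T
(Q xor ~U) -> (V | P) = T -> T = T
~((Q xor ~U) -> (V | P)) = ~T = F
Thus S2 is false.

S3: In symbols: ~((P & ~U) -> Q) <-> R

~U = ~T = F
P & ~U = F & F = F
(P & ~U) -> Q = F -> T = T
~((P & ~U) -> Q) = ~T = F
~((P & ~U) -> Q) <-> R = F <-> T = F
Thus S3 is false.

True statements: 0 (none).

0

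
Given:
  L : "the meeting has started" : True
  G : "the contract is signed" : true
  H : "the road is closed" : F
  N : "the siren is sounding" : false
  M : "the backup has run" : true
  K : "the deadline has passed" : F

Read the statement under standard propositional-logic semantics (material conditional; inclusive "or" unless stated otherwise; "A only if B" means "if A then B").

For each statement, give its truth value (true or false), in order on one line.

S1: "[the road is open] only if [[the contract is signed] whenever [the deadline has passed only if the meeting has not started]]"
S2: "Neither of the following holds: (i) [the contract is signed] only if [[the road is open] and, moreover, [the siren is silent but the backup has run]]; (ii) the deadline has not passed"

S1: Formalization: ~H -> ((K -> ~L) -> G)

~H = ~F = T
~L = ~T = F
K -> ~L = F -> F = T
(K -> ~L) -> G = T -> T = T
~H -> ((K -> ~L) -> G) = T -> T = T
So S1 is true.

S2: This is (G -> (~H & (~N & M))) nor ~K.

~H = ~F = T
~N = ~F = T
~N & M = T & T = T
~H & (~N & M) = T & T = T
G -> (~H & (~N & M)) = T -> T = T
~K = ~F = T
(G -> (~H & (~N & M))) nor ~K = T nor T = F
Hence S2 is false.

S1 true; S2 false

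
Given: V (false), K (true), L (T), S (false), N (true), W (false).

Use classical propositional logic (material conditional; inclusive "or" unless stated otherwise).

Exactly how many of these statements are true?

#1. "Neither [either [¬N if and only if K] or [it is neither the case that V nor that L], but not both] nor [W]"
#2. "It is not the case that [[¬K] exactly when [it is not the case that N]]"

#1: This is ((~N <-> K) xor (V nor L)) nor W.

~N = ~T = F
~N <-> K = F <-> T = F
V nor L = F nor T = F
(~N <-> K) xor (V nor L) = F xor F = F
((~N <-> K) xor (V nor L)) nor W = F nor F = T
So #1 is true.

#2: In symbols: ~(~K <-> ~N)

~K = ~T = F
~N = ~T = F
~K <-> ~N = F <-> F = T
~(~K <-> ~N) = ~T = F
Hence #2 is false.

Count: 1.

1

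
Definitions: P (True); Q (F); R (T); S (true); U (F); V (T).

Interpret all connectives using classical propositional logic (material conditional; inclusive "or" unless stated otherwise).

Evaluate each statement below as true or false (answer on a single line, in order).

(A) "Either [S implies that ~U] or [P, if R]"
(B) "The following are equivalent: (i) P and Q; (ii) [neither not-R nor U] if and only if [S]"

(A): In symbols: (S → ¬U) ∨ (R → P)

¬U = ¬F = T
S → ¬U = T → T = T
R → P = T → T = T
(S → ¬U) ∨ (R → P) = T ∨ T = T
Hence (A) is true.

(B): Formalization: (P ∧ Q) ↔ ((¬R ↓ U) ↔ S)

P ∧ Q = T ∧ F = F
¬R = ¬T = F
¬R ↓ U = F ↓ F = T
(¬R ↓ U) ↔ S = T ↔ T = T
(P ∧ Q) ↔ ((¬R ↓ U) ↔ S) = F ↔ T = F
Hence (B) is false.

(A) T; (B) F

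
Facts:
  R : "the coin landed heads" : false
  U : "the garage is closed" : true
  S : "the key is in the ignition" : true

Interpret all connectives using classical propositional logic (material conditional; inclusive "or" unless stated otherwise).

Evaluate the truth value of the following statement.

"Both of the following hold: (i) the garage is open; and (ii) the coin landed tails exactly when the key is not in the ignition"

Parsed as ¬U ∧ (¬R ↔ ¬S)

¬U = ¬T = F
¬R = ¬F = T
¬S = ¬T = F
¬R ↔ ¬S = T ↔ F = F
¬U ∧ (¬R ↔ ¬S) = F ∧ F = F

False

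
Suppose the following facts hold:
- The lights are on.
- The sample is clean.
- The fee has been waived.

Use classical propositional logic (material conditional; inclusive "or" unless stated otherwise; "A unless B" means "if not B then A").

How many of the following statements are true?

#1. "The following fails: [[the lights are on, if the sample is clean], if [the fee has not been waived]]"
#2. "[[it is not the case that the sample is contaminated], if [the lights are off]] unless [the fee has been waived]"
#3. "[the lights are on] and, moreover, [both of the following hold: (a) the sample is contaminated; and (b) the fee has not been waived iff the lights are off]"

Let H = "the fee has been waived" (T), V = "the sample is contaminated" (F), W = "the lights are on" (T).

#1: Formalization: ¬(¬H → (¬V → W))

¬H = ¬T = F
¬V = ¬F = T
¬V → W = T → T = T
¬H → (¬V → W) = F → T = T
¬(¬H → (¬V → W)) = ¬T = F
So #1 is false.

#2: Parsed as (¬W → ¬V) ∨ H

¬W = ¬T = F
¬V = ¬F = T
¬W → ¬V = F → T = T
(¬W → ¬V) ∨ H = T ∨ T = T
So #2 is true.

#3: In symbols: W ∧ (V ∧ (¬H ↔ ¬W))

¬H = ¬T = F
¬W = ¬T = F
¬H ↔ ¬W = F ↔ F = T
V ∧ (¬H ↔ ¬W) = F ∧ T = F
W ∧ (V ∧ (¬H ↔ ¬W)) = T ∧ F = F
Thus #3 is false.

True statements: 1.

1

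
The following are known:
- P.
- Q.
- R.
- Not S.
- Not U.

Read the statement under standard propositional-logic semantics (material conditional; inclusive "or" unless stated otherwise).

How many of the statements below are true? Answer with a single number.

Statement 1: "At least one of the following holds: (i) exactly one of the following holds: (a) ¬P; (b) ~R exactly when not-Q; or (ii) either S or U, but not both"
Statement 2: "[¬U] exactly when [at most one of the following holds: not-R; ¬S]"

Statement 1: This is (not P xor (not R iff not Q)) or (S xor U).

not P = not True = False
not R = not True = False
not Q = not True = False
not R iff not Q = False iff False = True
not P xor (not R iff not Q) = False xor True = True
S xor U = False xor False = False
(not P xor (not R iff not Q)) or (S xor U) = True or False = True
Hence Statement 1 is true.

Statement 2: Parsed as not U iff (not R nand not S)

not U = not False = True
not R = not True = False
not S = not False = True
not R nand not S = False nand True = True
not U iff (not R nand not S) = True iff True = True
So Statement 2 is true.

2 of the 2 statements are true (Statement 1, Statement 2).

2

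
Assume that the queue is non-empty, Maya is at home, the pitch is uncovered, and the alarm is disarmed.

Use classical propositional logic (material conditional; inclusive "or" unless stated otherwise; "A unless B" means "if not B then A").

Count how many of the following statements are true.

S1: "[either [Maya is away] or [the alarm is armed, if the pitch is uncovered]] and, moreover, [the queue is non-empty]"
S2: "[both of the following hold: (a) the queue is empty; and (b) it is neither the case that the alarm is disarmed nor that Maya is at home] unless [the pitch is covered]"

Let Q = "Maya is at home" (T), R = "the pitch is covered" (F), S = "the alarm is armed" (F), P = "the queue is empty" (F).

S1: In symbols: (~Q | (~R -> S)) & ~P

~Q = ~T = F
~R = ~F = T
~R -> S = T -> F = F
~Q | (~R -> S) = F | F = F
~P = ~F = T
(~Q | (~R -> S)) & ~P = F & T = F
Hence S1 is false.

S2: Formalization: (P & (~S nor Q)) | R

~S = ~F = T
~S nor Q = T nor T = F
P & (~S nor Q) = F & F = F
(P & (~S nor Q)) | R = F | F = F
So S2 is false.

True statements: 0 (none).

0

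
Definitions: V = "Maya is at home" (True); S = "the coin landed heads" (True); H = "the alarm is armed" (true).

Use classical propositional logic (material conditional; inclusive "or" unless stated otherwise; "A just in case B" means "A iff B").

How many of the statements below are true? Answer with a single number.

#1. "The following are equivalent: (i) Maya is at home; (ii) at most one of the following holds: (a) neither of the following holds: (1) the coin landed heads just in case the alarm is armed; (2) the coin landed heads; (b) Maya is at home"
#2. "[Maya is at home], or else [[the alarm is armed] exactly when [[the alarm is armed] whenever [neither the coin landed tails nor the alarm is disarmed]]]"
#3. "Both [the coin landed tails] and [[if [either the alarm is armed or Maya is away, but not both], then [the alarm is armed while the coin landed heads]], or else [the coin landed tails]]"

2

#1: This is V <-> (((S <-> H) nor S) nand V).

S <-> H = T <-> T = T
(S <-> H) nor S = T nor T = F
((S <-> H) nor S) nand V = F nand T = T
V <-> (((S <-> H) nor S) nand V) = T <-> T = T
So #1 is true.

#2: Formalization: V | (H <-> ((~S nor ~H) -> H))

~S = ~T = F
~H = ~T = F
~S nor ~H = F nor F = T
(~S nor ~H) -> H = T -> T = T
H <-> ((~S nor ~H) -> H) = T <-> T = T
V | (H <-> ((~S nor ~H) -> H)) = T | T = T
So #2 is true.

#3: Formalization: ~S & (((H xor ~V) -> (H & S)) | ~S)

~S = ~T = F
~V = ~T = F
H xor ~V = T xor F = T
H & S = T & T = T
(H xor ~V) -> (H & S) = T -> T = T
~S = ~T = F
((H xor ~V) -> (H & S)) | ~S = T | F = T
~S & (((H xor ~V) -> (H & S)) | ~S) = F & T = F
Thus #3 is false.

True statements: 2 (#1, #2).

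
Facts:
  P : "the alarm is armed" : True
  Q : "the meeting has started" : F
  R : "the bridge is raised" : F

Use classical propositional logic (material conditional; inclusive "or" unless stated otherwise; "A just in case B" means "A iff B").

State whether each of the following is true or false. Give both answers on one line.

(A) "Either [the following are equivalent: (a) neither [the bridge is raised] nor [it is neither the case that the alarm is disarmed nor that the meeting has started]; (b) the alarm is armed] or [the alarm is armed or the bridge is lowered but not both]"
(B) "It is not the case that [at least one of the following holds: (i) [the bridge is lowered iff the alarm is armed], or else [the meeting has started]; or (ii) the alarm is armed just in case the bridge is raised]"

(A): This is ((R nor (not P nor Q)) iff P) or (P xor not R).

not P = not True = False
not P nor Q = False nor False = True
R nor (not P nor Q) = False nor True = False
(R nor (not P nor Q)) iff P = False iff True = False
not R = not False = True
P xor not R = True xor True = False
((R nor (not P nor Q)) iff P) or (P xor not R) = False or False = False
Thus (A) is false.

(B): In symbols: not (((not R iff P) or Q) or (P iff R))

not R = not False = True
not R iff P = True iff True = True
(not R iff P) or Q = True or False = True
P iff R = True iff False = False
((not R iff P) or Q) or (P iff R) = True or False = True
not (((not R iff P) or Q) or (P iff R)) = not True = False
Thus (B) is false.

(A) F; (B) F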